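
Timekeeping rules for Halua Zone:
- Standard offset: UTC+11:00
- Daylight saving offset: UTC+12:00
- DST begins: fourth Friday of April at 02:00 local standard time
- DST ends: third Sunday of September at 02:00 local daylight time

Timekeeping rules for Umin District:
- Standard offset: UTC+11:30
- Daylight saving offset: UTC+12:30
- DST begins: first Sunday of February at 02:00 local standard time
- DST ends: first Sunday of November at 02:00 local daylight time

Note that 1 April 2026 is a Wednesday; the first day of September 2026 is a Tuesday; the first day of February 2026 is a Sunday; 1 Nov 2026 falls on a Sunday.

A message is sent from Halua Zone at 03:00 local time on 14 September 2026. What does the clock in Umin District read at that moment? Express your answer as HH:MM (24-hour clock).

1 April 2026 is a Wednesday, so the first Friday is April 3 and the fourth is April 24.
1 September 2026 is a Tuesday, so the first Sunday is September 6 and the third is September 20.
Daylight saving runs 24 April – 20 September; 14 September 2026 is inside that window, so Halua Zone is at UTC+12:00.
03:00 Halua Zone − 12h = 15:00 UTC (rolling into the previous day, 13 September 2026).
1 February 2026 is a Sunday, so the first Sunday is February 1.
1 November 2026 is a Sunday, so the first Sunday is November 1.
At the standard offset (UTC+11:30), 15:00 UTC + 11h30m = 02:30 Umin District standard time (rolling into the next day, 14 September 2026).
Daylight saving runs 1 February – 1 November; the standard-time date in Umin District, 14 September 2026, is inside that window, so Umin District is at UTC+12:30.
15:00 UTC + 12h30m = 03:30 Umin District (rolling into the next day, 14 September 2026).

03:30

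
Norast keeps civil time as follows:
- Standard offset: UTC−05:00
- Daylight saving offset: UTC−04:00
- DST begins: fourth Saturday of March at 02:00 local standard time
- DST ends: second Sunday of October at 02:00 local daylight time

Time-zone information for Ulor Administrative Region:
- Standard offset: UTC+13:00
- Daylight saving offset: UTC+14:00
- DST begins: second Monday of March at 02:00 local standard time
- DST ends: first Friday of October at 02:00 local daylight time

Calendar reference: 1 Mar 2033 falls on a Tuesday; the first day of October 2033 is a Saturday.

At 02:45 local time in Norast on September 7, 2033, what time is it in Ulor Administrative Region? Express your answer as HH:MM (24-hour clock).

1 March 2033 is a Tuesday, so the first Saturday is March 5 and the fourth is March 26.
1 October 2033 is a Saturday, so the first Sunday is October 2 and the second is October 9.
September 7, 2033 falls between 26 March and 9 October, so daylight saving is in effect and Norast is at UTC−04:00.
02:45 Norast + 4h = 06:45 UTC.
1 March 2033 is a Tuesday, so the first Monday is March 7 and the second is March 14.
1 October 2033 is a Saturday, so the first Friday is October 7.
At the standard offset (UTC+13:00), 06:45 UTC + 13h = 19:45 Ulor Administrative Region standard time.
The standard-time date in Ulor Administrative Region, September 7, 2033, falls between 14 March and 7 October, so daylight saving is in effect and Ulor Administrative Region is at UTC+14:00.
06:45 UTC + 14h = 20:45 Ulor Administrative Region.

20:45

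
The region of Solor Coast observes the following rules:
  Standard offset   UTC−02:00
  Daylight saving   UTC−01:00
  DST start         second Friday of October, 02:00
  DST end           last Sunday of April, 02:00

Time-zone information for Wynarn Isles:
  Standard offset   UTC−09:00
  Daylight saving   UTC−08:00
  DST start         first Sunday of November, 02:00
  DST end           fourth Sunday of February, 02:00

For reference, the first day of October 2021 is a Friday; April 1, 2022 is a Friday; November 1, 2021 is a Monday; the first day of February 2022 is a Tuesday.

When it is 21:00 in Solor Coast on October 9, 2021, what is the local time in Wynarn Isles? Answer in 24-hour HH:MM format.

1 October 2021 is a Friday, so the first Friday is October 1 and the second is October 8.
1 April 2022 is a Friday, so Sundays fall on 3, 10, 17, 24; the last is April 24.
October 9, 2021 lies within the daylight-saving period (8 October 2021 – 24 April 2022), so Solor Coast is on daylight time, UTC−01:00.
21:00 Solor Coast + 1h = 22:00 UTC.
1 November 2021 is a Monday, so the first Sunday is November 7.
1 February 2022 is a Tuesday, so the first Sunday is February 6 and the fourth is February 27.
At the standard offset (UTC−09:00), 22:00 UTC − 9h = 13:00 Wynarn Isles standard time.
The standard-time date in Wynarn Isles, October 9, 2021, does not fall between 7 November 2021 and 27 February 2022, so daylight saving is not in effect and Wynarn Isles is at UTC−09:00.
22:00 UTC − 9h = 13:00 Wynarn Isles.

13:00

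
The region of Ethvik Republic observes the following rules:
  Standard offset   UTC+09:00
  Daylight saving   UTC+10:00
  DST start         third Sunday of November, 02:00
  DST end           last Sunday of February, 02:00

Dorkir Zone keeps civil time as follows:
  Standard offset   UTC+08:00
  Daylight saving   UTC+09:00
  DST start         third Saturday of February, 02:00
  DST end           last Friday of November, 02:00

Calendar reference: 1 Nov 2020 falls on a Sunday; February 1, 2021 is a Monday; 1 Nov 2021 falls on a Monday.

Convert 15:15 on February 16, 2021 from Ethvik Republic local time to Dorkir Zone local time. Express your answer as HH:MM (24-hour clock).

1 November 2020 is a Sunday, so the first Sunday is November 1 and the third is November 15.
1 February 2021 is a Monday, so Sundays fall on 7, 14, 21, 28; the last is February 28.
February 16, 2021 lies within the daylight-saving period (15 November 2020 – 28 February 2021), so Ethvik Republic is on daylight time, UTC+10:00.
15:15 Ethvik Republic − 10h = 05:15 UTC.
1 February 2021 is a Monday, so the first Saturday is February 6 and the third is February 20.
1 November 2021 is a Monday, so Fridays fall on 5, 12, 19, 26; the last is November 26.
At the standard offset (UTC+08:00), 05:15 UTC + 8h = 13:15 Dorkir Zone standard time.
The standard-time date in Dorkir Zone, February 16, 2021, does not fall between 20 February and 26 November, so daylight saving is not in effect and Dorkir Zone is at UTC+08:00.
05:15 UTC + 8h = 13:15 Dorkir Zone.

13:15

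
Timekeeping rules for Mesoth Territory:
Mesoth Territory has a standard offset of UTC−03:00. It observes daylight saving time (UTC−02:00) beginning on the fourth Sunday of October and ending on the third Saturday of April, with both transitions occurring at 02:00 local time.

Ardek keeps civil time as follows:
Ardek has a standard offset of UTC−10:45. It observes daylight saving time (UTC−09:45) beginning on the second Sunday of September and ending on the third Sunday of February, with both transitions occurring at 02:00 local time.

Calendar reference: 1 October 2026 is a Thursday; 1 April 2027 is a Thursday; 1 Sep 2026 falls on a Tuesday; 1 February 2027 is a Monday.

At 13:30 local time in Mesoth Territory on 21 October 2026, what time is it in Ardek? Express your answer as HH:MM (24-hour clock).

06:45

1 October 2026 is a Thursday, so the first Sunday is October 4 and the fourth is October 25.
1 April 2027 is a Thursday, so the first Saturday is April 3 and the third is April 17.
21 October 2026 is outside the daylight-saving period (25 October 2026 – 17 April 2027), so Mesoth Territory is on standard time, UTC−03:00.
13:30 Mesoth Territory + 3h = 16:30 UTC.
1 September 2026 is a Tuesday, so the first Sunday is September 6 and the second is September 13.
1 February 2027 is a Monday, so the first Sunday is February 7 and the third is February 21.
At the standard offset (UTC−10:45), 16:30 UTC − 10h45m = 05:45 Ardek standard time.
The standard-time date in Ardek, 21 October 2026, lies within the daylight-saving period (13 September 2026 – 21 February 2027), so Ardek is on daylight time, UTC−09:45.
16:30 UTC − 9h45m = 06:45 Ardek.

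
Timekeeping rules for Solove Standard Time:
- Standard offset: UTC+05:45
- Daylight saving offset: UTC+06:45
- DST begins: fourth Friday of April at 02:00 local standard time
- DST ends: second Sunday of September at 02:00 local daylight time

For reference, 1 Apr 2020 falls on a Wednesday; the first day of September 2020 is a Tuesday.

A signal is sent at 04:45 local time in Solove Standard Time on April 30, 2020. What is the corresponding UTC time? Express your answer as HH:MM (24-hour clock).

22:00

1 April 2020 is a Wednesday, so the first Friday is April 3 and the fourth is April 24.
1 September 2020 is a Tuesday, so the first Sunday is September 6 and the second is September 13.
April 30, 2020 lies within the daylight-saving period (24 April – 13 September), so Solove Standard Time is on daylight time, UTC+06:45.
04:45 local − 6h45m = 22:00 UTC (rolling into the previous day, 29 April 2020).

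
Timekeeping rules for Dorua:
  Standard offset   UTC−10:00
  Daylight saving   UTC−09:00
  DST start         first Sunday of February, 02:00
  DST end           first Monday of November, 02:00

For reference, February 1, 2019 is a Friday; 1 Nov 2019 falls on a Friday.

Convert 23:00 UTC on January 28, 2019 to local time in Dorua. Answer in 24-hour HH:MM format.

13:00

1 February 2019 is a Friday, so the first Sunday is February 3.
1 November 2019 is a Friday, so the first Monday is November 4.
At the standard offset (UTC−10:00), 23:00 UTC − 10h = 13:00 Dorua standard time.
Daylight saving runs 3 February – 4 November; the standard-time date in Dorua, January 28, 2019, is outside that window, so Dorua is on standard time at UTC−10:00.
23:00 UTC − 10h = 13:00 local.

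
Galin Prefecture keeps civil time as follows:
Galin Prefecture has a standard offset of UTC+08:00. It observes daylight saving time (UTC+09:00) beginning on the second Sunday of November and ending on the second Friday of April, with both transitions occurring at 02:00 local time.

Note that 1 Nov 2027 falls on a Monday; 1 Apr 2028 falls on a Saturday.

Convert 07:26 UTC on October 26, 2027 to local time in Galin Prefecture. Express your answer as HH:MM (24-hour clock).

15:26

1 November 2027 is a Monday, so the first Sunday is November 7 and the second is November 14.
1 April 2028 is a Saturday, so the first Friday is April 7 and the second is April 14.
At the standard offset (UTC+08:00), 07:26 UTC + 8h = 15:26 Galin Prefecture standard time.
Daylight saving runs 14 November 2027 – 14 April 2028; the standard-time date in Galin Prefecture, October 26, 2027, is outside that window, so Galin Prefecture is on standard time at UTC+08:00.
07:26 UTC + 8h = 15:26 local.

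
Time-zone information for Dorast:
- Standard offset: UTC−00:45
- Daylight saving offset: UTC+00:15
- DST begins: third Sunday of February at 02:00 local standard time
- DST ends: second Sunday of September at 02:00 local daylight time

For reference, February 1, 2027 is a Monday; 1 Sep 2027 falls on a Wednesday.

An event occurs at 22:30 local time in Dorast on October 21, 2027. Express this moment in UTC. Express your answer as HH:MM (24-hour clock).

1 February 2027 is a Monday, so the first Sunday is February 7 and the third is February 21.
1 September 2027 is a Wednesday, so the first Sunday is September 5 and the second is September 12.
October 21, 2027 is outside the daylight-saving period (21 February – 12 September), so Dorast is on standard time, UTC−00:45.
22:30 local + 0h45m = 23:15 UTC.

23:15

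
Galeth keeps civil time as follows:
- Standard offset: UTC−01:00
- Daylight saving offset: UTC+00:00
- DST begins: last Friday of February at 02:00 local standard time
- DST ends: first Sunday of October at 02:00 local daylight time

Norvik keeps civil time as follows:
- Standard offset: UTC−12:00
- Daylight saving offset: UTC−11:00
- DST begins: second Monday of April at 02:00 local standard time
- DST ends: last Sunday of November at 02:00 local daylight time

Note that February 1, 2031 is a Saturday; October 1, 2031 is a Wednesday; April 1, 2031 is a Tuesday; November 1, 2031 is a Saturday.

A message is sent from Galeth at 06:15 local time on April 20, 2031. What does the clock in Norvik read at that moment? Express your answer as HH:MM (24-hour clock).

19:15

1 February 2031 is a Saturday, so Fridays fall on 7, 14, 21, 28; the last is February 28.
1 October 2031 is a Wednesday, so the first Sunday is October 5.
April 20, 2031 lies within the daylight-saving period (28 February – 5 October), so Galeth is on daylight time, UTC+00:00.
06:15 Galeth − 0h = 06:15 UTC.
1 April 2031 is a Tuesday, so the first Monday is April 7 and the second is April 14.
1 November 2031 is a Saturday, so Sundays fall on 2, 9, 16, 23, 30; the last is November 30.
At the standard offset (UTC−12:00), 06:15 UTC − 12h = 18:15 Norvik standard time (rolling into the previous day, 19 April 2031).
Daylight saving runs 14 April – 30 November; the standard-time date in Norvik, April 19, 2031, is inside that window, so Norvik is at UTC−11:00.
06:15 UTC − 11h = 19:15 Norvik (rolling into the previous day, 19 April 2031).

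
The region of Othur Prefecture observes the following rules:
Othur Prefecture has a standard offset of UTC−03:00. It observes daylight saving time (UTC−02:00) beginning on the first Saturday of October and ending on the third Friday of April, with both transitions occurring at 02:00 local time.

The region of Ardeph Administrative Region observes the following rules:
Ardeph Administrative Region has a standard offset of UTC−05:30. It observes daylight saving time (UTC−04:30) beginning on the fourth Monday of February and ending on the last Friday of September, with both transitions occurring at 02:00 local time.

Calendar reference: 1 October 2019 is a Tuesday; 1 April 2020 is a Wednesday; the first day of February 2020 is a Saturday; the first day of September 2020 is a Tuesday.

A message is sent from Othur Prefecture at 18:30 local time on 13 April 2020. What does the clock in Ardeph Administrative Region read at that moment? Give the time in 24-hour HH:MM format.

1 October 2019 is a Tuesday, so the first Saturday is October 5.
1 April 2020 is a Wednesday, so the first Friday is April 3 and the third is April 17.
13 April 2020 falls between 5 October 2019 and 17 April 2020, so daylight saving is in effect and Othur Prefecture is at UTC−02:00.
18:30 Othur Prefecture + 2h = 20:30 UTC.
1 February 2020 is a Saturday, so the first Monday is February 3 and the fourth is February 24.
1 September 2020 is a Tuesday, so Fridays fall on 4, 11, 18, 25; the last is September 25.
At the standard offset (UTC−05:30), 20:30 UTC − 5h30m = 15:00 Ardeph Administrative Region standard time.
The standard-time date in Ardeph Administrative Region, 13 April 2020, falls between 24 February and 25 September, so daylight saving is in effect and Ardeph Administrative Region is at UTC−04:30.
20:30 UTC − 4h30m = 16:00 Ardeph Administrative Region.

16:00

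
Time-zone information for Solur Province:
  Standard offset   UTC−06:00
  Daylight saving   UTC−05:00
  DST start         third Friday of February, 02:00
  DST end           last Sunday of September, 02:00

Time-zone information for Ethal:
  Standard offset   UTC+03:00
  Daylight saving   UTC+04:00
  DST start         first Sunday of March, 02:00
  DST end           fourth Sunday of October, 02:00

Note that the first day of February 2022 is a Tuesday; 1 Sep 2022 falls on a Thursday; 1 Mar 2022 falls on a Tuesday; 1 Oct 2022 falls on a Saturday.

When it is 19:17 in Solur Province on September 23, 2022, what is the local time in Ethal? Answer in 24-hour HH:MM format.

04:17

1 February 2022 is a Tuesday, so the first Friday is February 4 and the third is February 18.
1 September 2022 is a Thursday, so Sundays fall on 4, 11, 18, 25; the last is September 25.
September 23, 2022 falls between 18 February and 25 September, so daylight saving is in effect and Solur Province is at UTC−05:00.
19:17 Solur Province + 5h = 00:17 UTC (rolling into the next day, 24 September 2022).
1 March 2022 is a Tuesday, so the first Sunday is March 6.
1 October 2022 is a Saturday, so the first Sunday is October 2 and the fourth is October 23.
At the standard offset (UTC+03:00), 00:17 UTC + 3h = 03:17 Ethal standard time.
The standard-time date in Ethal, September 24, 2022, falls between 6 March and 23 October, so daylight saving is in effect and Ethal is at UTC+04:00.
00:17 UTC + 4h = 04:17 Ethal.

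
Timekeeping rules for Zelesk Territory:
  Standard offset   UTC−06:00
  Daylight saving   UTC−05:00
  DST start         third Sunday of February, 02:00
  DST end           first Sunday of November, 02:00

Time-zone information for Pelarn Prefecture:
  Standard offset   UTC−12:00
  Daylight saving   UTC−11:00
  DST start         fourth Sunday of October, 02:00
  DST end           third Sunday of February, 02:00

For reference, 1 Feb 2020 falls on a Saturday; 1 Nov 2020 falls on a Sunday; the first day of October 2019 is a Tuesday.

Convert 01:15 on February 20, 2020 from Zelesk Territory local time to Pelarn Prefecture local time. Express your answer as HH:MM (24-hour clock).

18:15

1 February 2020 is a Saturday, so the first Sunday is February 2 and the third is February 16.
1 November 2020 is a Sunday, so the first Sunday is November 1.
February 20, 2020 lies within the daylight-saving period (16 February – 1 November), so Zelesk Territory is on daylight time, UTC−05:00.
01:15 Zelesk Territory + 5h = 06:15 UTC.
1 October 2019 is a Tuesday, so the first Sunday is October 6 and the fourth is October 27.
1 February 2020 is a Saturday, so the first Sunday is February 2 and the third is February 16.
At the standard offset (UTC−12:00), 06:15 UTC − 12h = 18:15 Pelarn Prefecture standard time (rolling into the previous day, 19 February 2020).
The standard-time date in Pelarn Prefecture, February 19, 2020, does not fall between 27 October 2019 and 16 February 2020, so daylight saving is not in effect and Pelarn Prefecture is at UTC−12:00.
06:15 UTC − 12h = 18:15 Pelarn Prefecture (rolling into the previous day, 19 February 2020).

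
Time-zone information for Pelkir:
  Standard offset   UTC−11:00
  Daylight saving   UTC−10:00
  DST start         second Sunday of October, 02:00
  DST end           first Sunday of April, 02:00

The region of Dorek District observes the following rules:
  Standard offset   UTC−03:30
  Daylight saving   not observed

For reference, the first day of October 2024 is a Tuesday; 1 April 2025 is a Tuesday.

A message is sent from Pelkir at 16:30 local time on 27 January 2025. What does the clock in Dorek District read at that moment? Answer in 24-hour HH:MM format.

1 October 2024 is a Tuesday, so the first Sunday is October 6 and the second is October 13.
1 April 2025 is a Tuesday, so the first Sunday is April 6.
Daylight saving runs 13 October 2024 – 6 April 2025; 27 January 2025 is inside that window, so Pelkir is at UTC−10:00.
16:30 Pelkir + 10h = 02:30 UTC (rolling into the next day, 28 January 2025).
Dorek District stays on UTC−03:30 all year.
02:30 UTC − 3h30m = 23:00 Dorek District (rolling into the previous day, 27 January 2025).

23:00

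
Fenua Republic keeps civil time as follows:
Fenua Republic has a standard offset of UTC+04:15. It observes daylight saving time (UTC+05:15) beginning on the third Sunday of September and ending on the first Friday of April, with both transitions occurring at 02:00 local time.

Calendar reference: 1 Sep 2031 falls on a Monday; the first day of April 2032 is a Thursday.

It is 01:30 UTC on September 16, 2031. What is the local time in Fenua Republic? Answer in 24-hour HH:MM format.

1 September 2031 is a Monday, so the first Sunday is September 7 and the third is September 21.
1 April 2032 is a Thursday, so the first Friday is April 2.
At the standard offset (UTC+04:15), 01:30 UTC + 4h15m = 05:45 Fenua Republic standard time.
Daylight saving runs 21 September 2031 – 2 April 2032; the standard-time date in Fenua Republic, September 16, 2031, is outside that window, so Fenua Republic is on standard time at UTC+04:15.
01:30 UTC + 4h15m = 05:45 local.

05:45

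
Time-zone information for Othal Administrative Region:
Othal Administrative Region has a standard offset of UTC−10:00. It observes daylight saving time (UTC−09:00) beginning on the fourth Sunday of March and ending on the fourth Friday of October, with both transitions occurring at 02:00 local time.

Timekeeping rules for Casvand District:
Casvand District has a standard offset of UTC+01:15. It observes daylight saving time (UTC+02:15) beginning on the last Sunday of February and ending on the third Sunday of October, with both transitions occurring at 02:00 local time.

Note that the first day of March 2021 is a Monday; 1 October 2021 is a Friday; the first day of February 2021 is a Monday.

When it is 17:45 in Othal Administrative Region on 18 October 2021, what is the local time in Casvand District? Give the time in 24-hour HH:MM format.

04:00

1 March 2021 is a Monday, so the first Sunday is March 7 and the fourth is March 28.
1 October 2021 is a Friday, so the first Friday is October 1 and the fourth is October 22.
18 October 2021 falls between 28 March and 22 October, so daylight saving is in effect and Othal Administrative Region is at UTC−09:00.
17:45 Othal Administrative Region + 9h = 02:45 UTC (rolling into the next day, 19 October 2021).
1 February 2021 is a Monday, so Sundays fall on 7, 14, 21, 28; the last is February 28.
1 October 2021 is a Friday, so the first Sunday is October 3 and the third is October 17.
At the standard offset (UTC+01:15), 02:45 UTC + 1h15m = 04:00 Casvand District standard time.
The standard-time date in Casvand District, 19 October 2021, does not fall between 28 February and 17 October, so daylight saving is not in effect and Casvand District is at UTC+01:15.
02:45 UTC + 1h15m = 04:00 Casvand District.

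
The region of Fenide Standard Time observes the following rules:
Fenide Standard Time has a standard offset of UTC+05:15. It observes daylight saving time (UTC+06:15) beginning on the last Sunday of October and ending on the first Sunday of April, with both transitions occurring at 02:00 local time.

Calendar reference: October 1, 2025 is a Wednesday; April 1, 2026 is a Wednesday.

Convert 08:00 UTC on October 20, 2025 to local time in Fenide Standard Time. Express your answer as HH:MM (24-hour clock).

1 October 2025 is a Wednesday, so Sundays fall on 5, 12, 19, 26; the last is October 26.
1 April 2026 is a Wednesday, so the first Sunday is April 5.
At the standard offset (UTC+05:15), 08:00 UTC + 5h15m = 13:15 Fenide Standard Time standard time.
The standard-time date in Fenide Standard Time, October 20, 2025, does not fall between 26 October 2025 and 5 April 2026, so daylight saving is not in effect and Fenide Standard Time is at UTC+05:15.
08:00 UTC + 5h15m = 13:15 local.

13:15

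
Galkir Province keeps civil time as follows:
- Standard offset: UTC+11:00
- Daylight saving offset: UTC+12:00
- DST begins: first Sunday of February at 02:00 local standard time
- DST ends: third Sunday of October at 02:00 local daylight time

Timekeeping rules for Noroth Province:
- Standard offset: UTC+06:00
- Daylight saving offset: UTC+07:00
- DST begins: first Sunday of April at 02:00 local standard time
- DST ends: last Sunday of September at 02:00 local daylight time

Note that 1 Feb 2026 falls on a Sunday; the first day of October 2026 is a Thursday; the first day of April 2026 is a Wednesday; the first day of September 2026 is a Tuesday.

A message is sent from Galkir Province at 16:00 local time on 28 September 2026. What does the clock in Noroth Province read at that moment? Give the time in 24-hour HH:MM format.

1 February 2026 is a Sunday, so the first Sunday is February 1.
1 October 2026 is a Thursday, so the first Sunday is October 4 and the third is October 18.
Daylight saving runs 1 February – 18 October; 28 September 2026 is inside that window, so Galkir Province is at UTC+12:00.
16:00 Galkir Province − 12h = 04:00 UTC.
1 April 2026 is a Wednesday, so the first Sunday is April 5.
1 September 2026 is a Tuesday, so Sundays fall on 6, 13, 20, 27; the last is September 27.
At the standard offset (UTC+06:00), 04:00 UTC + 6h = 10:00 Noroth Province standard time.
Daylight saving runs 5 April – 27 September; the standard-time date in Noroth Province, 28 September 2026, is outside that window, so Noroth Province is on standard time at UTC+06:00.
04:00 UTC + 6h = 10:00 Noroth Province.

10:00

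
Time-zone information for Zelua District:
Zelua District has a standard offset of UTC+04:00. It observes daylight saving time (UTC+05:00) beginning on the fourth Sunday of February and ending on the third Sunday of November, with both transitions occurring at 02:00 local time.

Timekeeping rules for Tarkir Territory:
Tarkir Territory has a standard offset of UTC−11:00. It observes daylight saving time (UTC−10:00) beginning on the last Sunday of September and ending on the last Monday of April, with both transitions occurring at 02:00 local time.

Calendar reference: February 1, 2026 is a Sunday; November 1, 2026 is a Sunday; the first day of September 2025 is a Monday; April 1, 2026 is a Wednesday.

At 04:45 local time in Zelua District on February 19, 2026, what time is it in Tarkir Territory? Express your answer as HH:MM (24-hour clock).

1 February 2026 is a Sunday, so the first Sunday is February 1 and the fourth is February 22.
1 November 2026 is a Sunday, so the first Sunday is November 1 and the third is November 15.
February 19, 2026 does not fall between 22 February and 15 November, so daylight saving is not in effect and Zelua District is at UTC+04:00.
04:45 Zelua District − 4h = 00:45 UTC.
1 September 2025 is a Monday, so Sundays fall on 7, 14, 21, 28; the last is September 28.
1 April 2026 is a Wednesday, so Mondays fall on 6, 13, 20, 27; the last is April 27.
At the standard offset (UTC−11:00), 00:45 UTC − 11h = 13:45 Tarkir Territory standard time (rolling into the previous day, 18 February 2026).
Daylight saving runs 28 September 2025 – 27 April 2026; the standard-time date in Tarkir Territory, February 18, 2026, is inside that window, so Tarkir Territory is at UTC−10:00.
00:45 UTC − 10h = 14:45 Tarkir Territory (rolling into the previous day, 18 February 2026).

14:45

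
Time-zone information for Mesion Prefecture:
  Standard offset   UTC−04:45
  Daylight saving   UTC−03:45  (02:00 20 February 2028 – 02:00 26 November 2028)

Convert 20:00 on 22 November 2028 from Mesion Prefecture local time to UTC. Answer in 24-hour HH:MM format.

23:45

22 November 2028 falls between 20 February and 26 November, so daylight saving is in effect and Mesion Prefecture is at UTC−03:45.
20:00 local + 3h45m = 23:45 UTC.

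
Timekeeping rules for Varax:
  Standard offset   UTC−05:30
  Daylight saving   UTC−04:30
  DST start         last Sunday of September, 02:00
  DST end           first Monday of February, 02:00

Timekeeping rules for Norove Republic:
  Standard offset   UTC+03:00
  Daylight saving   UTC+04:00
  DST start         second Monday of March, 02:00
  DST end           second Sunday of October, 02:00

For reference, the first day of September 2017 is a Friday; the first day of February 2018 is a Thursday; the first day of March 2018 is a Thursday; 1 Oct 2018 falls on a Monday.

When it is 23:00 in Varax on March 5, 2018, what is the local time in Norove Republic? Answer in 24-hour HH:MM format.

07:30

1 September 2017 is a Friday, so Sundays fall on 3, 10, 17, 24; the last is September 24.
1 February 2018 is a Thursday, so the first Monday is February 5.
March 5, 2018 is outside the daylight-saving period (24 September 2017 – 5 February 2018), so Varax is on standard time, UTC−05:30.
23:00 Varax + 5h30m = 04:30 UTC (rolling into the next day, 6 March 2018).
1 March 2018 is a Thursday, so the first Monday is March 5 and the second is March 12.
1 October 2018 is a Monday, so the first Sunday is October 7 and the second is October 14.
At the standard offset (UTC+03:00), 04:30 UTC + 3h = 07:30 Norove Republic standard time.
The standard-time date in Norove Republic, March 6, 2018, is outside the daylight-saving period (12 March – 14 October), so Norove Republic is on standard time, UTC+03:00.
04:30 UTC + 3h = 07:30 Norove Republic.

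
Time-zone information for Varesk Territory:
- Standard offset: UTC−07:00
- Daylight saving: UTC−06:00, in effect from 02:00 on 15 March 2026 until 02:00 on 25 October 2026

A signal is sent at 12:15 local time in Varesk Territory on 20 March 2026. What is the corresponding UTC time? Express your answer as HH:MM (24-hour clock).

Daylight saving runs 15 March – 25 October; 20 March 2026 is inside that window, so Varesk Territory is at UTC−06:00.
12:15 local + 6h = 18:15 UTC.

18:15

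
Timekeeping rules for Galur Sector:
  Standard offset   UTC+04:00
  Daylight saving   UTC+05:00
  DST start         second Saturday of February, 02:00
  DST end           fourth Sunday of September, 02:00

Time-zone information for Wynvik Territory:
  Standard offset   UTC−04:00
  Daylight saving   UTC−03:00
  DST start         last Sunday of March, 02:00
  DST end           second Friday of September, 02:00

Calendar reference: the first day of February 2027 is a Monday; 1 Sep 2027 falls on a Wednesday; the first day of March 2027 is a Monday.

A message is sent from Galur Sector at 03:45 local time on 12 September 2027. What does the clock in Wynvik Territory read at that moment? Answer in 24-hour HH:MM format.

1 February 2027 is a Monday, so the first Saturday is February 6 and the second is February 13.
1 September 2027 is a Wednesday, so the first Sunday is September 5 and the fourth is September 26.
12 September 2027 lies within the daylight-saving period (13 February – 26 September), so Galur Sector is on daylight time, UTC+05:00.
03:45 Galur Sector − 5h = 22:45 UTC (rolling into the previous day, 11 September 2027).
1 March 2027 is a Monday, so Sundays fall on 7, 14, 21, 28; the last is March 28.
1 September 2027 is a Wednesday, so the first Friday is September 3 and the second is September 10.
At the standard offset (UTC−04:00), 22:45 UTC − 4h = 18:45 Wynvik Territory standard time.
The standard-time date in Wynvik Territory, 11 September 2027, does not fall between 28 March and 10 September, so daylight saving is not in effect and Wynvik Territory is at UTC−04:00.
22:45 UTC − 4h = 18:45 Wynvik Territory.

18:45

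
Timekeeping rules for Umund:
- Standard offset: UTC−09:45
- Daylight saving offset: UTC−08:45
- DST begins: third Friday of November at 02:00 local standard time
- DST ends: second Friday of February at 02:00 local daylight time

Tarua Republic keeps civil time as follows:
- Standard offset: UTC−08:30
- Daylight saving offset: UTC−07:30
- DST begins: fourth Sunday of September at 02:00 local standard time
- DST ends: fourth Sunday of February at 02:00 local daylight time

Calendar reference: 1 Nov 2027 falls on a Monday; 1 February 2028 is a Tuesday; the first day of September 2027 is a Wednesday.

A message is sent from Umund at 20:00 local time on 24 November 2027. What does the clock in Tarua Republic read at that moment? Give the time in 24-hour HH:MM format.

1 November 2027 is a Monday, so the first Friday is November 5 and the third is November 19.
1 February 2028 is a Tuesday, so the first Friday is February 4 and the second is February 11.
24 November 2027 falls between 19 November 2027 and 11 February 2028, so daylight saving is in effect and Umund is at UTC−08:45.
20:00 Umund + 8h45m = 04:45 UTC (rolling into the next day, 25 November 2027).
1 September 2027 is a Wednesday, so the first Sunday is September 5 and the fourth is September 26.
1 February 2028 is a Tuesday, so the first Sunday is February 6 and the fourth is February 27.
At the standard offset (UTC−08:30), 04:45 UTC − 8h30m = 20:15 Tarua Republic standard time (rolling into the previous day, 24 November 2027).
Daylight saving runs 26 September 2027 – 27 February 2028; the standard-time date in Tarua Republic, 24 November 2027, is inside that window, so Tarua Republic is at UTC−07:30.
04:45 UTC − 7h30m = 21:15 Tarua Republic (rolling into the previous day, 24 November 2027).

21:15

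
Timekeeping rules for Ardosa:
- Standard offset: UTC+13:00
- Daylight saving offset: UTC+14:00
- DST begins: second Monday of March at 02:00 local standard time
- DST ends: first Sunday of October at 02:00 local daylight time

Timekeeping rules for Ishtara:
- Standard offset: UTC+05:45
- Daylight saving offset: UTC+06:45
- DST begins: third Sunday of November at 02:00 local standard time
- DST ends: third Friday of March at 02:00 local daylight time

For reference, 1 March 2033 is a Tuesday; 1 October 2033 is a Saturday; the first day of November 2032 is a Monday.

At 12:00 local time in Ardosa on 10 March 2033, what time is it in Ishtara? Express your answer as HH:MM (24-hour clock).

05:45

1 March 2033 is a Tuesday, so the first Monday is March 7 and the second is March 14.
1 October 2033 is a Saturday, so the first Sunday is October 2.
10 March 2033 does not fall between 14 March and 2 October, so daylight saving is not in effect and Ardosa is at UTC+13:00.
12:00 Ardosa − 13h = 23:00 UTC (rolling into the previous day, 9 March 2033).
1 November 2032 is a Monday, so the first Sunday is November 7 and the third is November 21.
1 March 2033 is a Tuesday, so the first Friday is March 4 and the third is March 18.
At the standard offset (UTC+05:45), 23:00 UTC + 5h45m = 04:45 Ishtara standard time (rolling into the next day, 10 March 2033).
Daylight saving runs 21 November 2032 – 18 March 2033; the standard-time date in Ishtara, 10 March 2033, is inside that window, so Ishtara is at UTC+06:45.
23:00 UTC + 6h45m = 05:45 Ishtara (rolling into the next day, 10 March 2033).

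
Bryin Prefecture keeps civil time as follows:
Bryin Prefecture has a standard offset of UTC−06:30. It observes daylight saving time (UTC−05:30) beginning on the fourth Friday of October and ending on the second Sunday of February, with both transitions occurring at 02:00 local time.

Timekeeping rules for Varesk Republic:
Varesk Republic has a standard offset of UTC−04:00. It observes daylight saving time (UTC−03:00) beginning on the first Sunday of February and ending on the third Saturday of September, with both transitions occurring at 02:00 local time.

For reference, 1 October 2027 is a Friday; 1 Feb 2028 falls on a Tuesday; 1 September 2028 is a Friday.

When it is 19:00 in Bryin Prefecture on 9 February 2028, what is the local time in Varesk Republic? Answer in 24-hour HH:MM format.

21:30

1 October 2027 is a Friday, so the first Friday is October 1 and the fourth is October 22.
1 February 2028 is a Tuesday, so the first Sunday is February 6 and the second is February 13.
Daylight saving runs 22 October 2027 – 13 February 2028; 9 February 2028 is inside that window, so Bryin Prefecture is at UTC−05:30.
19:00 Bryin Prefecture + 5h30m = 00:30 UTC (rolling into the next day, 10 February 2028).
1 February 2028 is a Tuesday, so the first Sunday is February 6.
1 September 2028 is a Friday, so the first Saturday is September 2 and the third is September 16.
At the standard offset (UTC−04:00), 00:30 UTC − 4h = 20:30 Varesk Republic standard time (rolling into the previous day, 9 February 2028).
The standard-time date in Varesk Republic, 9 February 2028, falls between 6 February and 16 September, so daylight saving is in effect and Varesk Republic is at UTC−03:00.
00:30 UTC − 3h = 21:30 Varesk Republic (rolling into the previous day, 9 February 2028).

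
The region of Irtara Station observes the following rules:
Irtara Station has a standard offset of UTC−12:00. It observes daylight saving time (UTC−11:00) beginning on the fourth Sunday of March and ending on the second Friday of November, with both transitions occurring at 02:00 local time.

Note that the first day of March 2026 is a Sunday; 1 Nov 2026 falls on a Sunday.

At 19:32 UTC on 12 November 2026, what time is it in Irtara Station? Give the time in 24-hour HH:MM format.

1 March 2026 is a Sunday, so the first Sunday is March 1 and the fourth is March 22.
1 November 2026 is a Sunday, so the first Friday is November 6 and the second is November 13.
At the standard offset (UTC−12:00), 19:32 UTC − 12h = 07:32 Irtara Station standard time.
The standard-time date in Irtara Station, 12 November 2026, falls between 22 March and 13 November, so daylight saving is in effect and Irtara Station is at UTC−11:00.
19:32 UTC − 11h = 08:32 local.

08:32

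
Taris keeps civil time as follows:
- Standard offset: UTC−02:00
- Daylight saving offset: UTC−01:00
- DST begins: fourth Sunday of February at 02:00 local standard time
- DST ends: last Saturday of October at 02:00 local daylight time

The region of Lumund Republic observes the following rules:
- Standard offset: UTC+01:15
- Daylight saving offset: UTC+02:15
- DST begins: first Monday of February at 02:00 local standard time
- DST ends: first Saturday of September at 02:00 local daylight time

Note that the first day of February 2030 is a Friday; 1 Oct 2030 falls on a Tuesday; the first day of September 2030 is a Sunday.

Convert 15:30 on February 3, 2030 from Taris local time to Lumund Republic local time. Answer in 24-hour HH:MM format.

1 February 2030 is a Friday, so the first Sunday is February 3 and the fourth is February 24.
1 October 2030 is a Tuesday, so Saturdays fall on 5, 12, 19, 26; the last is October 26.
February 3, 2030 is outside the daylight-saving period (24 February – 26 October), so Taris is on standard time, UTC−02:00.
15:30 Taris + 2h = 17:30 UTC.
1 February 2030 is a Friday, so the first Monday is February 4.
1 September 2030 is a Sunday, so the first Saturday is September 7.
At the standard offset (UTC+01:15), 17:30 UTC + 1h15m = 18:45 Lumund Republic standard time.
The standard-time date in Lumund Republic, February 3, 2030, is outside the daylight-saving period (4 February – 7 September), so Lumund Republic is on standard time, UTC+01:15.
17:30 UTC + 1h15m = 18:45 Lumund Republic.

18:45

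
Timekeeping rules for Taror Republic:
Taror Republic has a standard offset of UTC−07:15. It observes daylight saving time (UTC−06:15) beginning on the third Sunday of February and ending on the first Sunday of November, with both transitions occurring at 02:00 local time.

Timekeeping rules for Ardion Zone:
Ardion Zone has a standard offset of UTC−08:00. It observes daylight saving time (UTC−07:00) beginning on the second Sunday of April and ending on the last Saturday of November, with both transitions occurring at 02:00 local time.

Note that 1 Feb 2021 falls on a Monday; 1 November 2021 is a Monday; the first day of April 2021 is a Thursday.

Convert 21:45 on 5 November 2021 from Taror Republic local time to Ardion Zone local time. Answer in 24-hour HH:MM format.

1 February 2021 is a Monday, so the first Sunday is February 7 and the third is February 21.
1 November 2021 is a Monday, so the first Sunday is November 7.
5 November 2021 lies within the daylight-saving period (21 February – 7 November), so Taror Republic is on daylight time, UTC−06:15.
21:45 Taror Republic + 6h15m = 04:00 UTC (rolling into the next day, 6 November 2021).
1 April 2021 is a Thursday, so the first Sunday is April 4 and the second is April 11.
1 November 2021 is a Monday, so Saturdays fall on 6, 13, 20, 27; the last is November 27.
At the standard offset (UTC−08:00), 04:00 UTC − 8h = 20:00 Ardion Zone standard time (rolling into the previous day, 5 November 2021).
The standard-time date in Ardion Zone, 5 November 2021, falls between 11 April and 27 November, so daylight saving is in effect and Ardion Zone is at UTC−07:00.
04:00 UTC − 7h = 21:00 Ardion Zone (rolling into the previous day, 5 November 2021).

21:00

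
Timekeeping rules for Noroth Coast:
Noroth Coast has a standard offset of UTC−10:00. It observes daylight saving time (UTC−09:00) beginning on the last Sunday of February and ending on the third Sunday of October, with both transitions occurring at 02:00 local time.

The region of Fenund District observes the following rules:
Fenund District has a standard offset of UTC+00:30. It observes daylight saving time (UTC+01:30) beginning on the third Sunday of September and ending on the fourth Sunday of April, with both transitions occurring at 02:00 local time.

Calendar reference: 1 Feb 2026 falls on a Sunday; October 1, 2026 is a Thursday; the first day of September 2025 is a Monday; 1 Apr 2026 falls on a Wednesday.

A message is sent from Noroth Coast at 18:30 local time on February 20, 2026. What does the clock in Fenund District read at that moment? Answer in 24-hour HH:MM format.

1 February 2026 is a Sunday, so Sundays fall on 1, 8, 15, 22; the last is February 22.
1 October 2026 is a Thursday, so the first Sunday is October 4 and the third is October 18.
February 20, 2026 is outside the daylight-saving period (22 February – 18 October), so Noroth Coast is on standard time, UTC−10:00.
18:30 Noroth Coast + 10h = 04:30 UTC (rolling into the next day, 21 February 2026).
1 September 2025 is a Monday, so the first Sunday is September 7 and the third is September 21.
1 April 2026 is a Wednesday, so the first Sunday is April 5 and the fourth is April 26.
At the standard offset (UTC+00:30), 04:30 UTC + 0h30m = 05:00 Fenund District standard time.
Daylight saving runs 21 September 2025 – 26 April 2026; the standard-time date in Fenund District, February 21, 2026, is inside that window, so Fenund District is at UTC+01:30.
04:30 UTC + 1h30m = 06:00 Fenund District.

06:00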